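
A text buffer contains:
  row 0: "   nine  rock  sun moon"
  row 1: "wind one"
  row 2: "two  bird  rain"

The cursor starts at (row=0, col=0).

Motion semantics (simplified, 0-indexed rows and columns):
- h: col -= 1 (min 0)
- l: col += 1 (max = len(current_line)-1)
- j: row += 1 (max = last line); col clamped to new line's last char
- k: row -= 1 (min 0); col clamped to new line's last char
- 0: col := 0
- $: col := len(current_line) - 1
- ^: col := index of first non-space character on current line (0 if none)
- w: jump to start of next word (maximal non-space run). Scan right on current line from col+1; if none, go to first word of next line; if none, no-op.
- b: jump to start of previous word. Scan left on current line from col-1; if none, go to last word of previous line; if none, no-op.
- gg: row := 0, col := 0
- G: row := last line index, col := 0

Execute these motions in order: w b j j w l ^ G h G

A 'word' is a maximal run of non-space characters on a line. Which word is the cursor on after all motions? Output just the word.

Answer: two

Derivation:
After 1 (w): row=0 col=3 char='n'
After 2 (b): row=0 col=3 char='n'
After 3 (j): row=1 col=3 char='d'
After 4 (j): row=2 col=3 char='_'
After 5 (w): row=2 col=5 char='b'
After 6 (l): row=2 col=6 char='i'
After 7 (^): row=2 col=0 char='t'
After 8 (G): row=2 col=0 char='t'
After 9 (h): row=2 col=0 char='t'
After 10 (G): row=2 col=0 char='t'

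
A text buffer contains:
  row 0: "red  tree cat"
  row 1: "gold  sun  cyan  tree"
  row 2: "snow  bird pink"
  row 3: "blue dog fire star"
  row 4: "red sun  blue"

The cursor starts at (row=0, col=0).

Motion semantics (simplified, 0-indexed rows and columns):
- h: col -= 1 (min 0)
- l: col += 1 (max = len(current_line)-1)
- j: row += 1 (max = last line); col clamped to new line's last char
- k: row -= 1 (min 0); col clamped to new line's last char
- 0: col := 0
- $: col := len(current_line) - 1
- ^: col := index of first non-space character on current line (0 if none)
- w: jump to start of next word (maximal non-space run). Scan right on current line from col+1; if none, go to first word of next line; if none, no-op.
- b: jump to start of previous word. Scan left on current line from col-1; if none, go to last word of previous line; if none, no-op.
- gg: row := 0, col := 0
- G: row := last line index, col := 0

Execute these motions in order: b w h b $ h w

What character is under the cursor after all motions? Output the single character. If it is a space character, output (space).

After 1 (b): row=0 col=0 char='r'
After 2 (w): row=0 col=5 char='t'
After 3 (h): row=0 col=4 char='_'
After 4 (b): row=0 col=0 char='r'
After 5 ($): row=0 col=12 char='t'
After 6 (h): row=0 col=11 char='a'
After 7 (w): row=1 col=0 char='g'

Answer: g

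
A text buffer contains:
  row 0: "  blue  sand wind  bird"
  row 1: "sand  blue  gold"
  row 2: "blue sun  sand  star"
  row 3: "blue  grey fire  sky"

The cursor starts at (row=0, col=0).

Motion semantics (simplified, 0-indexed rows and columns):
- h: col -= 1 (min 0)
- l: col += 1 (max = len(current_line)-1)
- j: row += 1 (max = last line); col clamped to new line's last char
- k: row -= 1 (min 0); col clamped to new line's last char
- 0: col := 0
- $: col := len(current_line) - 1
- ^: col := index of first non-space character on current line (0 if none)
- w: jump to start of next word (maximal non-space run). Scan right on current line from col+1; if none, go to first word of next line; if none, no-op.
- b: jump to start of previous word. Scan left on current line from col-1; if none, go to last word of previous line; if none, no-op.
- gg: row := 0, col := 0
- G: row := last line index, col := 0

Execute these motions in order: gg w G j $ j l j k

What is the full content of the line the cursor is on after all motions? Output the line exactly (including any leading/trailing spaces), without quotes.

Answer: blue sun  sand  star

Derivation:
After 1 (gg): row=0 col=0 char='_'
After 2 (w): row=0 col=2 char='b'
After 3 (G): row=3 col=0 char='b'
After 4 (j): row=3 col=0 char='b'
After 5 ($): row=3 col=19 char='y'
After 6 (j): row=3 col=19 char='y'
After 7 (l): row=3 col=19 char='y'
After 8 (j): row=3 col=19 char='y'
After 9 (k): row=2 col=19 char='r'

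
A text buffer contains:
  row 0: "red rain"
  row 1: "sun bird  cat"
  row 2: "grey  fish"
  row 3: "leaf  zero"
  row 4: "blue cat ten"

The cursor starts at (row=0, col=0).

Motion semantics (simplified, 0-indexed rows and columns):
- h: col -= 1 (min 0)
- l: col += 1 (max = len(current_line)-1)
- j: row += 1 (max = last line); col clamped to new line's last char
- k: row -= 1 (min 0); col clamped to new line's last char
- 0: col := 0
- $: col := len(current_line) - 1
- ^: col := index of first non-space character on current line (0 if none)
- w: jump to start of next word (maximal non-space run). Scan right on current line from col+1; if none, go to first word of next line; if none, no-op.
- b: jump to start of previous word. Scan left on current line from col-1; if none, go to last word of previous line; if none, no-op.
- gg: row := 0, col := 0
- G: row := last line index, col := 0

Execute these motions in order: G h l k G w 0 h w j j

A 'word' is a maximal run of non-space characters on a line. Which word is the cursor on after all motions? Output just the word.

Answer: cat

Derivation:
After 1 (G): row=4 col=0 char='b'
After 2 (h): row=4 col=0 char='b'
After 3 (l): row=4 col=1 char='l'
After 4 (k): row=3 col=1 char='e'
After 5 (G): row=4 col=0 char='b'
After 6 (w): row=4 col=5 char='c'
After 7 (0): row=4 col=0 char='b'
After 8 (h): row=4 col=0 char='b'
After 9 (w): row=4 col=5 char='c'
After 10 (j): row=4 col=5 char='c'
After 11 (j): row=4 col=5 char='c'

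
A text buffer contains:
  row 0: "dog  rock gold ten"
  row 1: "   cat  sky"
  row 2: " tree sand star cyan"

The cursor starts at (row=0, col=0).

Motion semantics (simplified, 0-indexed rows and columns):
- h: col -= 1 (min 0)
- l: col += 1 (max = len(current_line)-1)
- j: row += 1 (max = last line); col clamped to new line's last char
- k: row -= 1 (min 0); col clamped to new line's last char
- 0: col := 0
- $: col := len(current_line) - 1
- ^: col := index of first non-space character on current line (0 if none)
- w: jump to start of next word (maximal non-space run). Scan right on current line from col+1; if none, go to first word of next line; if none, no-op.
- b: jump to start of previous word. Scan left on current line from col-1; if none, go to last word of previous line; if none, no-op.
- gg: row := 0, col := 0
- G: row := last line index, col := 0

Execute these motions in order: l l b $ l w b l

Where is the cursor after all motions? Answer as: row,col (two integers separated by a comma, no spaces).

After 1 (l): row=0 col=1 char='o'
After 2 (l): row=0 col=2 char='g'
After 3 (b): row=0 col=0 char='d'
After 4 ($): row=0 col=17 char='n'
After 5 (l): row=0 col=17 char='n'
After 6 (w): row=1 col=3 char='c'
After 7 (b): row=0 col=15 char='t'
After 8 (l): row=0 col=16 char='e'

Answer: 0,16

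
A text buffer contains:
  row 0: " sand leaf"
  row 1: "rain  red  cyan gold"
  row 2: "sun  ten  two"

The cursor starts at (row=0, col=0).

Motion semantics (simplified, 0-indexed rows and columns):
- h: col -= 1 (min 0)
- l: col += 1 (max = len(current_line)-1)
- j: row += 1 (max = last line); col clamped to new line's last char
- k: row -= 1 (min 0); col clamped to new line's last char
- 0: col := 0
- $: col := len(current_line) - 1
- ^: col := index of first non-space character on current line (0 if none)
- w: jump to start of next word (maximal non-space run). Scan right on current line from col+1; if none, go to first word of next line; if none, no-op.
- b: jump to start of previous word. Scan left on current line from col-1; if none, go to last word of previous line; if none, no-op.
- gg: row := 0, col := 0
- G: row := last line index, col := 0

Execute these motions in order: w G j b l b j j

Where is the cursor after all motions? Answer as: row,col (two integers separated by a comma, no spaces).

Answer: 2,12

Derivation:
After 1 (w): row=0 col=1 char='s'
After 2 (G): row=2 col=0 char='s'
After 3 (j): row=2 col=0 char='s'
After 4 (b): row=1 col=16 char='g'
After 5 (l): row=1 col=17 char='o'
After 6 (b): row=1 col=16 char='g'
After 7 (j): row=2 col=12 char='o'
After 8 (j): row=2 col=12 char='o'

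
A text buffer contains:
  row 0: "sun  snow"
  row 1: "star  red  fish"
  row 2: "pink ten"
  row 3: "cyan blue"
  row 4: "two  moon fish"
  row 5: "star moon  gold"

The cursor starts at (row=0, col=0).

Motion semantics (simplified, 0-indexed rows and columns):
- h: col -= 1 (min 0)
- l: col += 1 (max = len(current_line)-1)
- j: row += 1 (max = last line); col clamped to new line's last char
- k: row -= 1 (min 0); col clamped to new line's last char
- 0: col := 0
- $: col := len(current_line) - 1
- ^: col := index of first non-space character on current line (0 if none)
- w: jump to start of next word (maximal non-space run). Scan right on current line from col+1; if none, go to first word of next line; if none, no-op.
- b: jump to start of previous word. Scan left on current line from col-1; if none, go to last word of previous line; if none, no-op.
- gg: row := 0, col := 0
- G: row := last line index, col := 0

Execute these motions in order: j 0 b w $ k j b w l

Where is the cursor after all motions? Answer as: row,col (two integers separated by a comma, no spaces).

After 1 (j): row=1 col=0 char='s'
After 2 (0): row=1 col=0 char='s'
After 3 (b): row=0 col=5 char='s'
After 4 (w): row=1 col=0 char='s'
After 5 ($): row=1 col=14 char='h'
After 6 (k): row=0 col=8 char='w'
After 7 (j): row=1 col=8 char='d'
After 8 (b): row=1 col=6 char='r'
After 9 (w): row=1 col=11 char='f'
After 10 (l): row=1 col=12 char='i'

Answer: 1,12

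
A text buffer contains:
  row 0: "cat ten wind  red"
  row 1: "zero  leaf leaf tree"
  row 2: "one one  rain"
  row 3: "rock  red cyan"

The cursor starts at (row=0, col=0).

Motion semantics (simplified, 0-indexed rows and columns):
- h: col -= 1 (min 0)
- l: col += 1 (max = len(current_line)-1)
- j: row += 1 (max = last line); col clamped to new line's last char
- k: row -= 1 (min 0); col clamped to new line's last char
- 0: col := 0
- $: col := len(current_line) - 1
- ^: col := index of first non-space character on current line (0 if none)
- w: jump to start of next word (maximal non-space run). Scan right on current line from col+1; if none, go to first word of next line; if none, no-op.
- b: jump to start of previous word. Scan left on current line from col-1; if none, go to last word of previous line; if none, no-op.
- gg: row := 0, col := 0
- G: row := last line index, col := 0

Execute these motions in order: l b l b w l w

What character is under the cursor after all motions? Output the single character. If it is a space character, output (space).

After 1 (l): row=0 col=1 char='a'
After 2 (b): row=0 col=0 char='c'
After 3 (l): row=0 col=1 char='a'
After 4 (b): row=0 col=0 char='c'
After 5 (w): row=0 col=4 char='t'
After 6 (l): row=0 col=5 char='e'
After 7 (w): row=0 col=8 char='w'

Answer: w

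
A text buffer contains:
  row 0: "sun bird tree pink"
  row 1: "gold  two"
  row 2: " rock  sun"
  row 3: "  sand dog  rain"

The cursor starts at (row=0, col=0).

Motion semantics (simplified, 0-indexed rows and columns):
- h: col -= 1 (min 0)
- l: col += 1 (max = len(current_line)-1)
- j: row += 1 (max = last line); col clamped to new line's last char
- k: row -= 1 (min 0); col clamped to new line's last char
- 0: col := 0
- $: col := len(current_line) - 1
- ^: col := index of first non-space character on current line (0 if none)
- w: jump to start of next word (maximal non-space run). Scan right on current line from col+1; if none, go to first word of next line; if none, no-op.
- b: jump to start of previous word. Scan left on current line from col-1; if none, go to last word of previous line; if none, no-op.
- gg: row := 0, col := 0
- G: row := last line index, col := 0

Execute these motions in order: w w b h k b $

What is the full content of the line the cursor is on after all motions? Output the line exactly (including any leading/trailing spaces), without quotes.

After 1 (w): row=0 col=4 char='b'
After 2 (w): row=0 col=9 char='t'
After 3 (b): row=0 col=4 char='b'
After 4 (h): row=0 col=3 char='_'
After 5 (k): row=0 col=3 char='_'
After 6 (b): row=0 col=0 char='s'
After 7 ($): row=0 col=17 char='k'

Answer: sun bird tree pink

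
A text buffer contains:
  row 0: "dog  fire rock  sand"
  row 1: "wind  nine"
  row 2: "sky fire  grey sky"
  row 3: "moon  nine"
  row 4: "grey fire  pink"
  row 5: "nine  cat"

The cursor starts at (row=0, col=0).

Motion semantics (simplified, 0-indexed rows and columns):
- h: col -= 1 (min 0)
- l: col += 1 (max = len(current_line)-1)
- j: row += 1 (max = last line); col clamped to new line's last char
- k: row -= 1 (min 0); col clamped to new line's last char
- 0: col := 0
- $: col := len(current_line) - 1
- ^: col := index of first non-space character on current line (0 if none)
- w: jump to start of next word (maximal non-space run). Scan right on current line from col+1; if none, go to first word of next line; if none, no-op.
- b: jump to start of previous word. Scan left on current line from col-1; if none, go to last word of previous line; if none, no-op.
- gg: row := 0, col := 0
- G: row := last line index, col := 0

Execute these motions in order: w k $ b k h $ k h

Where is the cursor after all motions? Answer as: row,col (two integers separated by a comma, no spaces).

After 1 (w): row=0 col=5 char='f'
After 2 (k): row=0 col=5 char='f'
After 3 ($): row=0 col=19 char='d'
After 4 (b): row=0 col=16 char='s'
After 5 (k): row=0 col=16 char='s'
After 6 (h): row=0 col=15 char='_'
After 7 ($): row=0 col=19 char='d'
After 8 (k): row=0 col=19 char='d'
After 9 (h): row=0 col=18 char='n'

Answer: 0,18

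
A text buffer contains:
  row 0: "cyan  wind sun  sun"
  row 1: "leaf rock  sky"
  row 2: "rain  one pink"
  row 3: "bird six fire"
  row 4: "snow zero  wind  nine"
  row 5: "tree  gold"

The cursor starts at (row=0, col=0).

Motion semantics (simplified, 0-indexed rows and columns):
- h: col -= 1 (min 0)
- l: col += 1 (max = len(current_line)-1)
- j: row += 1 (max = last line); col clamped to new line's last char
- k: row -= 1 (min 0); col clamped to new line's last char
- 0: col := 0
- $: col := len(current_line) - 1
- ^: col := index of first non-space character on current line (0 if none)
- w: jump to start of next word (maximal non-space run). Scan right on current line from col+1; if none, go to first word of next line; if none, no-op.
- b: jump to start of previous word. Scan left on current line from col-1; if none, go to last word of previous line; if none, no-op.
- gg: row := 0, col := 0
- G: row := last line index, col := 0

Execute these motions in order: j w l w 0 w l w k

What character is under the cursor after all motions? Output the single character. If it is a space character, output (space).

Answer: s

Derivation:
After 1 (j): row=1 col=0 char='l'
After 2 (w): row=1 col=5 char='r'
After 3 (l): row=1 col=6 char='o'
After 4 (w): row=1 col=11 char='s'
After 5 (0): row=1 col=0 char='l'
After 6 (w): row=1 col=5 char='r'
After 7 (l): row=1 col=6 char='o'
After 8 (w): row=1 col=11 char='s'
After 9 (k): row=0 col=11 char='s'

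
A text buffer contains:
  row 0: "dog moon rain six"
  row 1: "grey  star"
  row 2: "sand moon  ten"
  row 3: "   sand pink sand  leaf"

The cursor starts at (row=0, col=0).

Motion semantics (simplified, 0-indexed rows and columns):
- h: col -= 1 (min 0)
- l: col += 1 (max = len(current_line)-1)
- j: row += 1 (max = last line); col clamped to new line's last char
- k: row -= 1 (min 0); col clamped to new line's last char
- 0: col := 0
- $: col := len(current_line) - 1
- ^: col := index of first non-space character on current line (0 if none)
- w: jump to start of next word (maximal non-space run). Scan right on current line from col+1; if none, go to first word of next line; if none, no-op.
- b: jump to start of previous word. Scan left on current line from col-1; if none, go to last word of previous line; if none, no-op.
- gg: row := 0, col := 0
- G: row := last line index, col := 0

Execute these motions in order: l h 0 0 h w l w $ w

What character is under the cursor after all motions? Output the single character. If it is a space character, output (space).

Answer: g

Derivation:
After 1 (l): row=0 col=1 char='o'
After 2 (h): row=0 col=0 char='d'
After 3 (0): row=0 col=0 char='d'
After 4 (0): row=0 col=0 char='d'
After 5 (h): row=0 col=0 char='d'
After 6 (w): row=0 col=4 char='m'
After 7 (l): row=0 col=5 char='o'
After 8 (w): row=0 col=9 char='r'
After 9 ($): row=0 col=16 char='x'
After 10 (w): row=1 col=0 char='g'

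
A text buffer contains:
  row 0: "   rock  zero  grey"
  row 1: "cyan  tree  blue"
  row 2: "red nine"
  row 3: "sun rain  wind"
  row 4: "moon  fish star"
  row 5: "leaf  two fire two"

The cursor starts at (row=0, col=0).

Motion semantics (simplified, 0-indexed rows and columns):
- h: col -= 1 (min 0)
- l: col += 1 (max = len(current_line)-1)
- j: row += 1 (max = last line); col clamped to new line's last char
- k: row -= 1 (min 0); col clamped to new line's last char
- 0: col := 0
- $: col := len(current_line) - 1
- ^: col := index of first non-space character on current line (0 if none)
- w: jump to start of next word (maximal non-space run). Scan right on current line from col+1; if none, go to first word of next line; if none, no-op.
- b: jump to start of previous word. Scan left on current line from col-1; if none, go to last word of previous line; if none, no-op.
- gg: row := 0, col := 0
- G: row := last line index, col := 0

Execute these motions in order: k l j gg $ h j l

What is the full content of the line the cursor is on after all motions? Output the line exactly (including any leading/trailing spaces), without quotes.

After 1 (k): row=0 col=0 char='_'
After 2 (l): row=0 col=1 char='_'
After 3 (j): row=1 col=1 char='y'
After 4 (gg): row=0 col=0 char='_'
After 5 ($): row=0 col=18 char='y'
After 6 (h): row=0 col=17 char='e'
After 7 (j): row=1 col=15 char='e'
After 8 (l): row=1 col=15 char='e'

Answer: cyan  tree  blue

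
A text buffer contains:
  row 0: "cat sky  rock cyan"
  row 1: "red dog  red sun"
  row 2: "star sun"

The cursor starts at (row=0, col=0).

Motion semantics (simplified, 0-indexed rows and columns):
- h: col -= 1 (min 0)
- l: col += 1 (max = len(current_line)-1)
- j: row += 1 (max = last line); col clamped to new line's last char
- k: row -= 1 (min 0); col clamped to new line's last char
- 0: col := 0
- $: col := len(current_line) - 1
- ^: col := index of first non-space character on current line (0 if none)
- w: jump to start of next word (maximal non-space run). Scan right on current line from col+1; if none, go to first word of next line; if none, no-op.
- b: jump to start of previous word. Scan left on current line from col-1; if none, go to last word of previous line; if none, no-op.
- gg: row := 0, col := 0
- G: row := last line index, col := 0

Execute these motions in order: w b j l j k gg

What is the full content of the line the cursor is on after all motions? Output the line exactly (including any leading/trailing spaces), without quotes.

After 1 (w): row=0 col=4 char='s'
After 2 (b): row=0 col=0 char='c'
After 3 (j): row=1 col=0 char='r'
After 4 (l): row=1 col=1 char='e'
After 5 (j): row=2 col=1 char='t'
After 6 (k): row=1 col=1 char='e'
After 7 (gg): row=0 col=0 char='c'

Answer: cat sky  rock cyan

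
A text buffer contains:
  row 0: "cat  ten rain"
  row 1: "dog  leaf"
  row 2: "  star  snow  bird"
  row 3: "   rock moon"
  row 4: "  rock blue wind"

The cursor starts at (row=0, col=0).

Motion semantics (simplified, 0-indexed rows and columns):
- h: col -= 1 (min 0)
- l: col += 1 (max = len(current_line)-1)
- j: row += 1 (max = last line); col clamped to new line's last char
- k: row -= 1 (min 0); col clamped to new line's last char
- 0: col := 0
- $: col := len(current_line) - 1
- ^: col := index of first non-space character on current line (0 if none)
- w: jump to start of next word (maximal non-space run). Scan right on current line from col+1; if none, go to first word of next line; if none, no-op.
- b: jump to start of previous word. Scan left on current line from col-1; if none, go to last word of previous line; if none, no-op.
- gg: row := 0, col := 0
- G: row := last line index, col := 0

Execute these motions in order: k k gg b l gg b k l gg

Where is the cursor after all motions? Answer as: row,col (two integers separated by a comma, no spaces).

Answer: 0,0

Derivation:
After 1 (k): row=0 col=0 char='c'
After 2 (k): row=0 col=0 char='c'
After 3 (gg): row=0 col=0 char='c'
After 4 (b): row=0 col=0 char='c'
After 5 (l): row=0 col=1 char='a'
After 6 (gg): row=0 col=0 char='c'
After 7 (b): row=0 col=0 char='c'
After 8 (k): row=0 col=0 char='c'
After 9 (l): row=0 col=1 char='a'
After 10 (gg): row=0 col=0 char='c'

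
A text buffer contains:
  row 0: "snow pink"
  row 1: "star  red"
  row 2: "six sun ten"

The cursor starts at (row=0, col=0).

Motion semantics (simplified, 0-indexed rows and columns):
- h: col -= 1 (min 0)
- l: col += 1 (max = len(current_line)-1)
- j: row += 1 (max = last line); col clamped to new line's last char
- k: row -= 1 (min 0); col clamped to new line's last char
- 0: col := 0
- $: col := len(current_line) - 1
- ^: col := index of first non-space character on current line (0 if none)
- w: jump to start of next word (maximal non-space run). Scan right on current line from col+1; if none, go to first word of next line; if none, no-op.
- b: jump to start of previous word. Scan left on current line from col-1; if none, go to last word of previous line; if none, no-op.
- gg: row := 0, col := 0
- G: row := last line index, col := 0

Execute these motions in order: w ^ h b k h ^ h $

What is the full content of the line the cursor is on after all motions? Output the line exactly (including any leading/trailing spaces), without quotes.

After 1 (w): row=0 col=5 char='p'
After 2 (^): row=0 col=0 char='s'
After 3 (h): row=0 col=0 char='s'
After 4 (b): row=0 col=0 char='s'
After 5 (k): row=0 col=0 char='s'
After 6 (h): row=0 col=0 char='s'
After 7 (^): row=0 col=0 char='s'
After 8 (h): row=0 col=0 char='s'
After 9 ($): row=0 col=8 char='k'

Answer: snow pink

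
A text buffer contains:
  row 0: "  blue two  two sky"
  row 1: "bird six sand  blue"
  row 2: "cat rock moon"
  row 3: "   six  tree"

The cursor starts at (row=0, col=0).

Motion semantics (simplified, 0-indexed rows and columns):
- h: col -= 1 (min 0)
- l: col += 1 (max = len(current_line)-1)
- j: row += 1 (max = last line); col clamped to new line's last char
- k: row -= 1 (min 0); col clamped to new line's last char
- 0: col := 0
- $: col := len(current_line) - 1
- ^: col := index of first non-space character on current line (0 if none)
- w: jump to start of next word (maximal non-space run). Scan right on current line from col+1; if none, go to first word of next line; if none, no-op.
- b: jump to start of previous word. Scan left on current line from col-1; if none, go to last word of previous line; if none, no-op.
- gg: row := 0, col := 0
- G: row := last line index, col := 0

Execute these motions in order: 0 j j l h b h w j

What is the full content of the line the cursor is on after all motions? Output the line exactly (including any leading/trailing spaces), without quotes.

After 1 (0): row=0 col=0 char='_'
After 2 (j): row=1 col=0 char='b'
After 3 (j): row=2 col=0 char='c'
After 4 (l): row=2 col=1 char='a'
After 5 (h): row=2 col=0 char='c'
After 6 (b): row=1 col=15 char='b'
After 7 (h): row=1 col=14 char='_'
After 8 (w): row=1 col=15 char='b'
After 9 (j): row=2 col=12 char='n'

Answer: cat rock moon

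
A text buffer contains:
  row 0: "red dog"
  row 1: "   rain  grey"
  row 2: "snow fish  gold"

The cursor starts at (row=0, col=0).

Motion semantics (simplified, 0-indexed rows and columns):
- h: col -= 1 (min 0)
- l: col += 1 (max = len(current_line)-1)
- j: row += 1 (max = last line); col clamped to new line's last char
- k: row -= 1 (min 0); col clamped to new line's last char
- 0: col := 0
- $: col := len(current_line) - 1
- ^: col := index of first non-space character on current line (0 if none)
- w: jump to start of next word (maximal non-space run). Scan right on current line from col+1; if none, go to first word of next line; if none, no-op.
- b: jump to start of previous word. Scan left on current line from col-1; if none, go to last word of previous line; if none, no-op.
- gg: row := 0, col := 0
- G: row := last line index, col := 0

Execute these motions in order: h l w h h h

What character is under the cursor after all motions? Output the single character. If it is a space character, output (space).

Answer: e

Derivation:
After 1 (h): row=0 col=0 char='r'
After 2 (l): row=0 col=1 char='e'
After 3 (w): row=0 col=4 char='d'
After 4 (h): row=0 col=3 char='_'
After 5 (h): row=0 col=2 char='d'
After 6 (h): row=0 col=1 char='e'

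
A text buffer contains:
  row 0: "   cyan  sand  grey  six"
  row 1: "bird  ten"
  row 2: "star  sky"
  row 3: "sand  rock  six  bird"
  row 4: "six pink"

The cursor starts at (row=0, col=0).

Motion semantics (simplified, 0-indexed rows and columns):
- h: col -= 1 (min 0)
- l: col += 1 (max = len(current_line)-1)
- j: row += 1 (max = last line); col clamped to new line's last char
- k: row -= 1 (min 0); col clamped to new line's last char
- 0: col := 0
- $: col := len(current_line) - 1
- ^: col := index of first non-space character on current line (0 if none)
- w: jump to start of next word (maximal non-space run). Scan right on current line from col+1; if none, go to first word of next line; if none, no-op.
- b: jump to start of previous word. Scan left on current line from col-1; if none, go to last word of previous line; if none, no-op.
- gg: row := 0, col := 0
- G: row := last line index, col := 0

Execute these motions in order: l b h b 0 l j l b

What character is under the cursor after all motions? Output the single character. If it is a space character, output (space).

Answer: b

Derivation:
After 1 (l): row=0 col=1 char='_'
After 2 (b): row=0 col=1 char='_'
After 3 (h): row=0 col=0 char='_'
After 4 (b): row=0 col=0 char='_'
After 5 (0): row=0 col=0 char='_'
After 6 (l): row=0 col=1 char='_'
After 7 (j): row=1 col=1 char='i'
After 8 (l): row=1 col=2 char='r'
After 9 (b): row=1 col=0 char='b'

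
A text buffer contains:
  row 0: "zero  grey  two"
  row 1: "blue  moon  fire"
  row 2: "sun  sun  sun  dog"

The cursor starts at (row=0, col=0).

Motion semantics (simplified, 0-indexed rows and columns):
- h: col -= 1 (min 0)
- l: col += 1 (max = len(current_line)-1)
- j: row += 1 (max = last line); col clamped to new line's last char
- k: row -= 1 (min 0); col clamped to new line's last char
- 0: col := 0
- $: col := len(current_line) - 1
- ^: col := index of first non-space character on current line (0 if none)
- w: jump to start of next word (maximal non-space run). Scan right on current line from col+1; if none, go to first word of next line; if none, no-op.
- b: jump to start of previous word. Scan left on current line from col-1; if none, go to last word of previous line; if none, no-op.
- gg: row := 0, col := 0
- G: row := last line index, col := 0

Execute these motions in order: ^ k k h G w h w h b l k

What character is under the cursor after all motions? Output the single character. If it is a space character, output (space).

After 1 (^): row=0 col=0 char='z'
After 2 (k): row=0 col=0 char='z'
After 3 (k): row=0 col=0 char='z'
After 4 (h): row=0 col=0 char='z'
After 5 (G): row=2 col=0 char='s'
After 6 (w): row=2 col=5 char='s'
After 7 (h): row=2 col=4 char='_'
After 8 (w): row=2 col=5 char='s'
After 9 (h): row=2 col=4 char='_'
After 10 (b): row=2 col=0 char='s'
After 11 (l): row=2 col=1 char='u'
After 12 (k): row=1 col=1 char='l'

Answer: l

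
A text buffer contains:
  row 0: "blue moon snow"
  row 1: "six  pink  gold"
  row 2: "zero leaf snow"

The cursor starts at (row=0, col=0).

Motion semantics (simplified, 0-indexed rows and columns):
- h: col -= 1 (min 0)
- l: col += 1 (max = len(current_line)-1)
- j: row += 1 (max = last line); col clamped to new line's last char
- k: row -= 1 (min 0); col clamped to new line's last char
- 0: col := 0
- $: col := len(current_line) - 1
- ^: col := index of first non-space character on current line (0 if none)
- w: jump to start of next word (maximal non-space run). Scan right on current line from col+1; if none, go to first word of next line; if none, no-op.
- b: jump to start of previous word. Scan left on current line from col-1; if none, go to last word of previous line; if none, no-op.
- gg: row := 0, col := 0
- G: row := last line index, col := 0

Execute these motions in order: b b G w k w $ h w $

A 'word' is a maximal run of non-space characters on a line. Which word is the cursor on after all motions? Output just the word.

After 1 (b): row=0 col=0 char='b'
After 2 (b): row=0 col=0 char='b'
After 3 (G): row=2 col=0 char='z'
After 4 (w): row=2 col=5 char='l'
After 5 (k): row=1 col=5 char='p'
After 6 (w): row=1 col=11 char='g'
After 7 ($): row=1 col=14 char='d'
After 8 (h): row=1 col=13 char='l'
After 9 (w): row=2 col=0 char='z'
After 10 ($): row=2 col=13 char='w'

Answer: snow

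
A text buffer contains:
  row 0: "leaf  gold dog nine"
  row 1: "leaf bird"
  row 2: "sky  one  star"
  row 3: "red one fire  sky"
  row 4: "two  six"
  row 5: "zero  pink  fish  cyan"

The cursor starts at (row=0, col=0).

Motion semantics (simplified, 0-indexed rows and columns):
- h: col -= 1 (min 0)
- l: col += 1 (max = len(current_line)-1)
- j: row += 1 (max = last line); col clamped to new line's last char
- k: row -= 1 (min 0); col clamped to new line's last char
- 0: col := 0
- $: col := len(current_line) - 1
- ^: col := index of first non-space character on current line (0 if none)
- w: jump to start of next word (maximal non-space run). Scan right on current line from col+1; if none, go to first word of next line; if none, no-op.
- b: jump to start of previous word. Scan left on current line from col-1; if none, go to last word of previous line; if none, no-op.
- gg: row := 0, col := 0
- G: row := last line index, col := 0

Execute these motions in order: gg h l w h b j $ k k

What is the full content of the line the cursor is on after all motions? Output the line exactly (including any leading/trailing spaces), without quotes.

Answer: leaf  gold dog nine

Derivation:
After 1 (gg): row=0 col=0 char='l'
After 2 (h): row=0 col=0 char='l'
After 3 (l): row=0 col=1 char='e'
After 4 (w): row=0 col=6 char='g'
After 5 (h): row=0 col=5 char='_'
After 6 (b): row=0 col=0 char='l'
After 7 (j): row=1 col=0 char='l'
After 8 ($): row=1 col=8 char='d'
After 9 (k): row=0 col=8 char='l'
After 10 (k): row=0 col=8 char='l'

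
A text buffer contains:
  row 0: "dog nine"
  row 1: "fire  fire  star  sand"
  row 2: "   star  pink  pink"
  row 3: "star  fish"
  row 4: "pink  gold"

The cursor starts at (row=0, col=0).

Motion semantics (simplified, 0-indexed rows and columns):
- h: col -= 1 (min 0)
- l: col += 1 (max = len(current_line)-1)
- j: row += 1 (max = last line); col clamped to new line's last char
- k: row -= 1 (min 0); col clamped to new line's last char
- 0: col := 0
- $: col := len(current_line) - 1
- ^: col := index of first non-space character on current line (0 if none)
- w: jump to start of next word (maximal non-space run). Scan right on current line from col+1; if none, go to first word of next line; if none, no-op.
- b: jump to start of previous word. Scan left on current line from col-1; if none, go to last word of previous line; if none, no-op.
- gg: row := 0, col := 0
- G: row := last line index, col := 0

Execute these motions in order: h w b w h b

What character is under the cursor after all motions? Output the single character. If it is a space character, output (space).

After 1 (h): row=0 col=0 char='d'
After 2 (w): row=0 col=4 char='n'
After 3 (b): row=0 col=0 char='d'
After 4 (w): row=0 col=4 char='n'
After 5 (h): row=0 col=3 char='_'
After 6 (b): row=0 col=0 char='d'

Answer: d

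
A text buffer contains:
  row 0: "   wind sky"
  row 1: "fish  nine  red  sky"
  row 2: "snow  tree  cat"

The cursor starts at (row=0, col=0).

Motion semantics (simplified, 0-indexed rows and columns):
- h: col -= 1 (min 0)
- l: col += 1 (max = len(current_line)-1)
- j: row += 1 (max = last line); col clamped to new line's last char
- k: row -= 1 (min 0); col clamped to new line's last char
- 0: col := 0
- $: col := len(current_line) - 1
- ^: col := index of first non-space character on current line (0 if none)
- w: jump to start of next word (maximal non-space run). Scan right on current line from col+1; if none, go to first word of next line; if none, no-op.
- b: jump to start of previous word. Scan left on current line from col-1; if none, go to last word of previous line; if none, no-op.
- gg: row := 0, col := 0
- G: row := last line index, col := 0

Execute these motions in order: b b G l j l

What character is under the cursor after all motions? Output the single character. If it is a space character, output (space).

After 1 (b): row=0 col=0 char='_'
After 2 (b): row=0 col=0 char='_'
After 3 (G): row=2 col=0 char='s'
After 4 (l): row=2 col=1 char='n'
After 5 (j): row=2 col=1 char='n'
After 6 (l): row=2 col=2 char='o'

Answer: o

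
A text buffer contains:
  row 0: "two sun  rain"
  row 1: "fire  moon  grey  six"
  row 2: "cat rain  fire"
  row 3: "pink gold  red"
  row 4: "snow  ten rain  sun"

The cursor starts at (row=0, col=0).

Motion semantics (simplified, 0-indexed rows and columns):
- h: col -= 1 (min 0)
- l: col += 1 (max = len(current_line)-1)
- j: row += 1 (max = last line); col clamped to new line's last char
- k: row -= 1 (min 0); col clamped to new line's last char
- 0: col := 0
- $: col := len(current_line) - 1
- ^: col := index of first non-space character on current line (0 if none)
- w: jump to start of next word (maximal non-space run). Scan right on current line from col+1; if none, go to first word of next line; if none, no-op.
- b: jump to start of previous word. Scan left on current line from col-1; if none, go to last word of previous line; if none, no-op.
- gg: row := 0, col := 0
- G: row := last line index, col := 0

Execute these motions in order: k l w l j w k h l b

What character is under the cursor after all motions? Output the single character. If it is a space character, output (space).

Answer: s

Derivation:
After 1 (k): row=0 col=0 char='t'
After 2 (l): row=0 col=1 char='w'
After 3 (w): row=0 col=4 char='s'
After 4 (l): row=0 col=5 char='u'
After 5 (j): row=1 col=5 char='_'
After 6 (w): row=1 col=6 char='m'
After 7 (k): row=0 col=6 char='n'
After 8 (h): row=0 col=5 char='u'
After 9 (l): row=0 col=6 char='n'
After 10 (b): row=0 col=4 char='s'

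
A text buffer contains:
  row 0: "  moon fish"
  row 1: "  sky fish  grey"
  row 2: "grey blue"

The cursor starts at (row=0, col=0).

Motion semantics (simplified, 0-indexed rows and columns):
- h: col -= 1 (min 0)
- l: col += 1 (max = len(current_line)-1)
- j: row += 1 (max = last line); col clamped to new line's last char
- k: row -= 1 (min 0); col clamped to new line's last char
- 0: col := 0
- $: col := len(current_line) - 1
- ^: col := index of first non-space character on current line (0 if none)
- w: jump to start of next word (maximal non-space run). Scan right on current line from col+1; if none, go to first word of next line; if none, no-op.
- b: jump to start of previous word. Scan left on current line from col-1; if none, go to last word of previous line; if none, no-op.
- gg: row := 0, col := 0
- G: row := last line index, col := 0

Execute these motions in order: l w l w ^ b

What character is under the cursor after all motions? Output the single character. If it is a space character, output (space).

Answer: m

Derivation:
After 1 (l): row=0 col=1 char='_'
After 2 (w): row=0 col=2 char='m'
After 3 (l): row=0 col=3 char='o'
After 4 (w): row=0 col=7 char='f'
After 5 (^): row=0 col=2 char='m'
After 6 (b): row=0 col=2 char='m'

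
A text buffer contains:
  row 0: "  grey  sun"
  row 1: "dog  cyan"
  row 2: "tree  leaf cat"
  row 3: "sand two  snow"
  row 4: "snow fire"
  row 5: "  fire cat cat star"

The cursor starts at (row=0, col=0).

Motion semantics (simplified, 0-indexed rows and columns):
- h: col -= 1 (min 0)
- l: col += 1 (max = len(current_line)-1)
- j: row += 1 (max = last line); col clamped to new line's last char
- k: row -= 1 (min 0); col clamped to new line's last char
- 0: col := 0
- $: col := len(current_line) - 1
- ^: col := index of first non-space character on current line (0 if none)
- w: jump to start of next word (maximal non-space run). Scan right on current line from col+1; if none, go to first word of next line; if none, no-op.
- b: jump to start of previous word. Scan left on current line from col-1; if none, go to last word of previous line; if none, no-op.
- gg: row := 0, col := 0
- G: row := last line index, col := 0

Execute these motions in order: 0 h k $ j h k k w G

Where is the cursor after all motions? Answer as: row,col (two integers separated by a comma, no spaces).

After 1 (0): row=0 col=0 char='_'
After 2 (h): row=0 col=0 char='_'
After 3 (k): row=0 col=0 char='_'
After 4 ($): row=0 col=10 char='n'
After 5 (j): row=1 col=8 char='n'
After 6 (h): row=1 col=7 char='a'
After 7 (k): row=0 col=7 char='_'
After 8 (k): row=0 col=7 char='_'
After 9 (w): row=0 col=8 char='s'
After 10 (G): row=5 col=0 char='_'

Answer: 5,0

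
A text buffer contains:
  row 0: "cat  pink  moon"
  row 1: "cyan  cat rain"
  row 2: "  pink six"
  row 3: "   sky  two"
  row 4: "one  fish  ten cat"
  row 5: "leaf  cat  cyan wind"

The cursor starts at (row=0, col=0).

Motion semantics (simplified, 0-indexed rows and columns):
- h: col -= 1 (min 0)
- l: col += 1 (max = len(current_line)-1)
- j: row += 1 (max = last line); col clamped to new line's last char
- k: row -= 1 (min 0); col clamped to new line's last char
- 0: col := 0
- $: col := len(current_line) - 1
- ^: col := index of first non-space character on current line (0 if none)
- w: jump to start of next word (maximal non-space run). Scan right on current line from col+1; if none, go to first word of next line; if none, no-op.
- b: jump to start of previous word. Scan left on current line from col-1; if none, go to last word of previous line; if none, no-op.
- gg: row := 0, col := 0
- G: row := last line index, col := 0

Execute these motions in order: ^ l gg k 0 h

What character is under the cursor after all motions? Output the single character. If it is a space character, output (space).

After 1 (^): row=0 col=0 char='c'
After 2 (l): row=0 col=1 char='a'
After 3 (gg): row=0 col=0 char='c'
After 4 (k): row=0 col=0 char='c'
After 5 (0): row=0 col=0 char='c'
After 6 (h): row=0 col=0 char='c'

Answer: c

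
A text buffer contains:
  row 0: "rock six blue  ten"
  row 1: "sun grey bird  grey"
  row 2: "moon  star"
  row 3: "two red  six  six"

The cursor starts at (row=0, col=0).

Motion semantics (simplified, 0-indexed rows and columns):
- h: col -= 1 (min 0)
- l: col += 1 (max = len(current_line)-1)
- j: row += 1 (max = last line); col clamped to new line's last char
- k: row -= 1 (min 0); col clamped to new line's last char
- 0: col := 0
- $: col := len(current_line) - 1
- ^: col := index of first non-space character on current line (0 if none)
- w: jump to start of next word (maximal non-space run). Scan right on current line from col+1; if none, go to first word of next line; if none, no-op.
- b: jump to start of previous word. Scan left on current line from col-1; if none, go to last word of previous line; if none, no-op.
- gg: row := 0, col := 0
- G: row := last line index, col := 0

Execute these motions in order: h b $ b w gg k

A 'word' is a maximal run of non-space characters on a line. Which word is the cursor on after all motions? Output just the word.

After 1 (h): row=0 col=0 char='r'
After 2 (b): row=0 col=0 char='r'
After 3 ($): row=0 col=17 char='n'
After 4 (b): row=0 col=15 char='t'
After 5 (w): row=1 col=0 char='s'
After 6 (gg): row=0 col=0 char='r'
After 7 (k): row=0 col=0 char='r'

Answer: rock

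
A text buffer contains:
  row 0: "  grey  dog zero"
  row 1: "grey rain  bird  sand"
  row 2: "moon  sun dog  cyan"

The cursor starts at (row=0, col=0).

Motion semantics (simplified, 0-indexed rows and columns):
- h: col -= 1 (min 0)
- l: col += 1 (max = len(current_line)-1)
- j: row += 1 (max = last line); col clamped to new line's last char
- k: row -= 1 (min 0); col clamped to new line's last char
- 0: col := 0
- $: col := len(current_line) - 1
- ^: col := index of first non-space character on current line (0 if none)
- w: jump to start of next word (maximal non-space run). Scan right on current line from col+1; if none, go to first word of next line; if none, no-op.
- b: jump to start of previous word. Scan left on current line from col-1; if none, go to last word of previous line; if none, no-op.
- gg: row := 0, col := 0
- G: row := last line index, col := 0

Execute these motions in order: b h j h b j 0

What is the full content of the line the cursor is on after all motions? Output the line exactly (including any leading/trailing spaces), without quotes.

After 1 (b): row=0 col=0 char='_'
After 2 (h): row=0 col=0 char='_'
After 3 (j): row=1 col=0 char='g'
After 4 (h): row=1 col=0 char='g'
After 5 (b): row=0 col=12 char='z'
After 6 (j): row=1 col=12 char='i'
After 7 (0): row=1 col=0 char='g'

Answer: grey rain  bird  sand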